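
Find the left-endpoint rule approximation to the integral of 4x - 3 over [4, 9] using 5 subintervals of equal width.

105

Δx = (9 − 4)/5 = 1.
Left endpoints: 4, 5, 6, 7, 8.
f(4) = 13, f(5) = 17, f(6) = 21, f(7) = 25, f(8) = 29.
Sum = Δx · [f(4) + f(5) + f(6) + f(7) + f(8)].
Sum = 105.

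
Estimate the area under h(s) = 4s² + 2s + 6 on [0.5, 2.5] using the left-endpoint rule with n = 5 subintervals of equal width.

Δs = (2.5 − 0.5)/5 = 0.4.
Left endpoints: 0.5, 0.9, 1.3, 1.7, 2.1.
h(0.5) = 8, h(0.9) = 11.04, h(1.3) = 15.36, h(1.7) = 20.96, h(2.1) = 27.84.
Sum = Δs · [h(0.5) + h(0.9) + h(1.3) + h(1.7) + h(2.1)].
Sum = 33.28.

33.28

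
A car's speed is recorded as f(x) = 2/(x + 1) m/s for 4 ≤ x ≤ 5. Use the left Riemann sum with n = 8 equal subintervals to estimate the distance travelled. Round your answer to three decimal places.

Δx = (5 − 4)/8 = 0.125.
Left endpoints: 4, 4.125, 4.25, 4.375, 4.5, 4.625, 4.75, 4.875.
f(4) = 0.4, f(4.125) = 16/41, f(4.25) = 8/21, f(4.375) = 16/43, f(4.5) = 4/11, f(4.625) = 16/45, f(4.75) = 8/23, f(4.875) = 16/47.
Sum = Δx · [f(4) + f(4.125) + f(4.25) + ...].
Sum ≈ 0.369.

0.369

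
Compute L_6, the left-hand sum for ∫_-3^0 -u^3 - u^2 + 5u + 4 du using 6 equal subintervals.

Δu = (0 − (-3))/6 = 0.5.
Left endpoints: -3, -2.5, -2, -1.5, -1, -0.5.
f(-3) = 7, f(-2.5) = 0.875, f(-2) = -2, f(-1.5) = -2.375, f(-1) = -1, f(-0.5) = 1.375.
Sum = Δu · [f(-3) + f(-2.5) + f(-2) + ...].
Sum = 1.9375.

1.9375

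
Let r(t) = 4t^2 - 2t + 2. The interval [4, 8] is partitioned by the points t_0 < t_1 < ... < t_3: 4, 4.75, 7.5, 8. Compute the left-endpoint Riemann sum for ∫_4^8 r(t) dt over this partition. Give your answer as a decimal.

Subinterval widths: 0.75, 2.75, 0.5.
Left endpoints: 4, 4.75, 7.5.
r(4) = 58, r(4.75) = 82.75, r(7.5) = 212.
Sum = Σ Δt_i · r(t_i).
Sum = 377.0625.

377.0625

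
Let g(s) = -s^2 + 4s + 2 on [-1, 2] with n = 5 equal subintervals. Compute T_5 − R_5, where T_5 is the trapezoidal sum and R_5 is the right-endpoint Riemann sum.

-2.7

T_5 = 8.82.
R_5 = 11.52.
T_5 − R_5 = -2.7.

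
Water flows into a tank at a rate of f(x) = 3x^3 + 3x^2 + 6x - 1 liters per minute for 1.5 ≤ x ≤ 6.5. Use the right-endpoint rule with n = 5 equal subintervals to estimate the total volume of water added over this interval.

Δx = (6.5 − 1.5)/5 = 1.
Right endpoints: 2.5, 3.5, 4.5, 5.5, 6.5.
f(2.5) = 79.625, f(3.5) = 185.375, f(4.5) = 360.125, f(5.5) = 621.875, f(6.5) = 988.625.
Sum = Δx · [f(2.5) + f(3.5) + f(4.5) + f(5.5) + f(6.5)].
Sum = 2235.625.

2235.625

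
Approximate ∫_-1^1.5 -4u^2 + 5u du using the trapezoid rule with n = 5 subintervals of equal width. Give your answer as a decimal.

Δu = (1.5 − (-1))/5 = 0.5.
f(-1) = -9, f(-0.5) = -3.5, f(0) = 0, f(0.5) = 1.5, f(1) = 1, f(1.5) = -1.5.
T_5 = (Δu/2)·[f(u_0) + 2f(u_1) + ... + 2f(u_{4}) + f(u_5)].
Sum = -3.125.

-3.125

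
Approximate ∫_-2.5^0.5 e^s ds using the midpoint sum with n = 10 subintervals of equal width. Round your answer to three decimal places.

1.561

Δs = (0.5 − (-2.5))/10 = 0.3.
Midpoints: -2.35, -2.05, -1.75, -1.45, -1.15, -0.85, -0.55, -0.25, 0.05, 0.35.
f(-2.35) ≈ 0.095, f(-2.05) ≈ 0.129, f(-1.75) ≈ 0.174, f(-1.45) ≈ 0.235, f(-1.15) ≈ 0.317, f(-0.85) ≈ 0.427, f(-0.55) ≈ 0.577, f(-0.25) ≈ 0.779, f(0.05) ≈ 1.051, f(0.35) ≈ 1.419.
Sum = Δs · [f(-2.35) + f(-2.05) + f(-1.75) + ...].
Sum ≈ 1.561.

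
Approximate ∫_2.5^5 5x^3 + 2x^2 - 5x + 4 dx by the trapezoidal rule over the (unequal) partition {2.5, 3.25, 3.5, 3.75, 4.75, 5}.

783.07421875

Subinterval widths: 0.75, 0.25, 0.25, 1, 0.25.
f(2.5) = 82.125, f(3.25) = 180.515625, f(3.5) = 225.375, f(3.75) = 277.046875, f(4.75) = 561.234375, f(5) = 654.
On each subinterval the trapezoid contributes (Δx_i/2)·[f(x_{i-1}) + f(x_i)].
Sum = 783.07421875.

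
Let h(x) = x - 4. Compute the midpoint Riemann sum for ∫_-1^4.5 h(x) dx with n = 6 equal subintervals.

Δx = (4.5 − (-1))/6 = 11/12.
Midpoints: -13/24, 0.375, 31/24, 53/24, 3.125, 97/24.
h(-13/24) = -109/24, h(0.375) = -3.625, h(31/24) = -65/24, h(53/24) = -43/24, h(3.125) = -0.875, h(97/24) = 1/24.
Sum = Δx · [h(-13/24) + h(0.375) + h(31/24) + ...].
Sum = -12.375.

-12.375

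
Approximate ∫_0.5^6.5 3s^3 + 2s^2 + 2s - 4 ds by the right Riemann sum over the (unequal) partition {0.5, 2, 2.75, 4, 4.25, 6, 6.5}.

2192.6796875

Subinterval widths: 1.5, 0.75, 1.25, 0.25, 1.75, 0.5.
Right endpoints: 2, 2.75, 4, 4.25, 6, 6.5.
f(2) = 32, f(2.75) = 79.015625, f(4) = 228, f(4.25) = 270.921875, f(6) = 728, f(6.5) = 917.375.
Sum = Σ Δs_i · f(s_i).
Sum = 2192.6796875.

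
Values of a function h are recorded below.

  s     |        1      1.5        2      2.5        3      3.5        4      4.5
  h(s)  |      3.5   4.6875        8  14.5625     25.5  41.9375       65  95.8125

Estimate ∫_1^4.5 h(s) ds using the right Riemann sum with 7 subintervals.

Δs = 0.5.
Sum = 0.5·[4.6875 + 8 + 14.5625 + 25.5 + 41.9375 + 65 + 95.8125] = 127.75.

127.75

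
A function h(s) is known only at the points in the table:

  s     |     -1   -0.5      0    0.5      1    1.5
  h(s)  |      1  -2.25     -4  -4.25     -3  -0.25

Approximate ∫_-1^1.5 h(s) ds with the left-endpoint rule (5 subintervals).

-6.25

Δs = 0.5.
Sum = 0.5·[1 + (-2.25) + (-4) + (-4.25) + (-3)] = -6.25.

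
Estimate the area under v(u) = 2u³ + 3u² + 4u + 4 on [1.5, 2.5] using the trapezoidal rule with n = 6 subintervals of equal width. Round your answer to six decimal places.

41.319444

Δu = (2.5 − 1.5)/6 = 1/6.
v(1.5) = 23.5, v(5/3) = 763/27, v(11/6) = 911/27, v(2) = 40, v(13/6) = 2543/54, v(7/3) = 1487/27, v(2.5) = 64.
T_6 = (Δu/2)·[v(u_0) + 2v(u_1) + ... + 2v(u_{5}) + v(u_6)].
Sum ≈ 41.319444.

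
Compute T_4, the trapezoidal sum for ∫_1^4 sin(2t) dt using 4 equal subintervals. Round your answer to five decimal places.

-0.10894

Δt = (4 − 1)/4 = 0.75.
f(1) ≈ 0.90930, f(1.75) ≈ -0.35078, f(2.5) ≈ -0.95892, f(3.25) ≈ 0.21512, f(4) ≈ 0.98936.
T_4 = (Δt/2)·[f(t_0) + 2f(t_1) + 2f(t_2) + 2f(t_3) + f(t_4)].
Sum ≈ -0.10894.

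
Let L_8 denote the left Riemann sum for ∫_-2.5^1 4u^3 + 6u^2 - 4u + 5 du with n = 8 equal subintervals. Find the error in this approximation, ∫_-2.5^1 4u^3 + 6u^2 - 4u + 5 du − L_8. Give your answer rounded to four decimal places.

Exact integral: ∫_-2.5^1 f(u) du = 23.1875.
L_8 ≈ 18.258789.
Error ≈ 23.1875 − 18.258789 ≈ 4.9287.

4.9287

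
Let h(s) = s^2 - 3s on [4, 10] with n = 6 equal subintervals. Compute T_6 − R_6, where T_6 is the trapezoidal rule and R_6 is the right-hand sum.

-33

T_6 = 187.
R_6 = 220.
T_6 − R_6 = -33.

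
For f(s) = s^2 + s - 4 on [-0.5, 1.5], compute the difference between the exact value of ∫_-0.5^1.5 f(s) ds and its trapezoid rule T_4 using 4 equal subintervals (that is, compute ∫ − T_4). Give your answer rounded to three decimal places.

Exact integral: ∫_-0.5^1.5 f(s) ds ≈ -5.83333.
T_4 = -5.75.
Error ≈ -5.83333 − (-5.75) ≈ -0.083.

-0.083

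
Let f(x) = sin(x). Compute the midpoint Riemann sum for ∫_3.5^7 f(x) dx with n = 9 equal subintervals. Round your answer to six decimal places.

Δx = (7 − 3.5)/9 = 7/18.
Midpoints: 133/36, 49/12, 161/36, 175/36, 5.25, 203/36, 217/36, 77/12, 245/36.
f(133/36) ≈ -0.525116, f(49/12) ≈ -0.808584, f(161/36) ≈ -0.971298, f(175/36) ≈ -0.988961, f(5.25) ≈ -0.858934, f(203/36) ≈ -0.600636, f(217/36) ≈ -0.252640, f(77/12) ≈ 0.133085, f(245/36) ≈ 0.498936.
Sum = Δx · [f(133/36) + f(49/12) + f(161/36) + ...].
Sum ≈ -1.701058.

-1.701058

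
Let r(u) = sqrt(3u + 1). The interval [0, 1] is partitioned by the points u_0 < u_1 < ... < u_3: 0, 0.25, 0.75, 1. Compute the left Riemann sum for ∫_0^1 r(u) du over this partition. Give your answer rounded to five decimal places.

1.36213

Subinterval widths: 0.25, 0.5, 0.25.
Left endpoints: 0, 0.25, 0.75.
r(0) ≈ 1.00000, r(0.25) ≈ 1.32288, r(0.75) ≈ 1.80278.
Sum = Σ Δu_i · r(u_i).
Sum ≈ 1.36213.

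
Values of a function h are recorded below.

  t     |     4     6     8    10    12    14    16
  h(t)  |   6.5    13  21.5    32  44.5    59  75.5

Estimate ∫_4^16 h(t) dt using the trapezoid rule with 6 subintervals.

Δt = 2.
T_6 = (2/2)·[6.5 + 2·13 + 2·21.5 + 2·32 + 2·44.5 + 2·59 + 75.5] = 422.

422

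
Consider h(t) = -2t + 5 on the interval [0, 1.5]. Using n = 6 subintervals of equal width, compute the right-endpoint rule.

4.875

Δt = (1.5 − 0)/6 = 0.25.
Right endpoints: 0.25, 0.5, 0.75, 1, 1.25, 1.5.
h(0.25) = 4.5, h(0.5) = 4, h(0.75) = 3.5, h(1) = 3, h(1.25) = 2.5, h(1.5) = 2.
Sum = Δt · [h(0.25) + h(0.5) + h(0.75) + ...].
Sum = 4.875.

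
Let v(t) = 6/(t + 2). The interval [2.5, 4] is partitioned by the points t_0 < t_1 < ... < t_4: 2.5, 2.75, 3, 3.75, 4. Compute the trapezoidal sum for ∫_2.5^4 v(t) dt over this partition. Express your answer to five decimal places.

Subinterval widths: 0.25, 0.25, 0.75, 0.25.
v(2.5) = 4/3, v(2.75) = 24/19, v(3) = 1.2, v(3.75) = 24/23, v(4) = 1.
On each subinterval the trapezoid contributes (Δt_i/2)·[v(t_{i-1}) + v(t_i)].
Sum ≈ 1.72920.

1.72920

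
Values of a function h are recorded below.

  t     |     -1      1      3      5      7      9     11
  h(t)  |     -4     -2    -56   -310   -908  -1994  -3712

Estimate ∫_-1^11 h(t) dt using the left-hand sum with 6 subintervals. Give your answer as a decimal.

Δt = 2.
Sum = 2·[(-4) + (-2) + (-56) + (-310) + (-908) + (-1994)] = -6548.

-6548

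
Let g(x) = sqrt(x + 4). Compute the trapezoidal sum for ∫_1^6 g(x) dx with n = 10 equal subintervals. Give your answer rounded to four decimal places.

13.6269

Δx = (6 − 1)/10 = 0.5.
g(1) ≈ 2.2361, g(1.5) ≈ 2.3452, g(2) ≈ 2.4495, g(2.5) ≈ 2.5495, g(3) ≈ 2.6458, g(3.5) ≈ 2.7386, g(4) ≈ 2.8284, g(4.5) ≈ 2.9155, g(5) ≈ 3.0000, g(5.5) ≈ 3.0822, g(6) ≈ 3.1623.
T_10 = (Δx/2)·[g(x_0) + 2g(x_1) + ... + 2g(x_{9}) + g(x_10)].
Sum ≈ 13.6269.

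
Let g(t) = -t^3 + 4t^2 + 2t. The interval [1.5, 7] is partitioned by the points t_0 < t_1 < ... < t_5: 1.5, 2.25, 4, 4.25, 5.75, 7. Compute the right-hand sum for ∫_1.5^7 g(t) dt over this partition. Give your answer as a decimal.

Subinterval widths: 0.75, 1.75, 0.25, 1.5, 1.25.
Right endpoints: 2.25, 4, 4.25, 5.75, 7.
g(2.25) = 13.359375, g(4) = 8, g(4.25) = 3.984375, g(5.75) = -46.359375, g(7) = -133.
Sum = Σ Δt_i · g(t_i).
Sum = -210.7734375.

-210.7734375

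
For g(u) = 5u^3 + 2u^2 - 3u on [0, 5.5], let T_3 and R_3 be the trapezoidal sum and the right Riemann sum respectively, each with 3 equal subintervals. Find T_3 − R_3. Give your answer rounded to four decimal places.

-802.8854

T_3 ≈ 1342.623843.
R_3 ≈ 2145.509259.
T_3 − R_3 ≈ -802.8854.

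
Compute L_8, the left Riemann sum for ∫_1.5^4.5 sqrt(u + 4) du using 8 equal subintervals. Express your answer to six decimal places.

Δu = (4.5 − 1.5)/8 = 0.375.
Left endpoints: 1.5, 1.875, 2.25, 2.625, 3, 3.375, 3.75, 4.125.
f(1.5) ≈ 2.345208, f(1.875) ≈ 2.423840, f(2.25) ≈ 2.500000, f(2.625) ≈ 2.573908, f(3) ≈ 2.645751, f(3.375) ≈ 2.715695, f(3.75) ≈ 2.783882, f(4.125) ≈ 2.850439.
Sum = Δu · [f(1.5) + f(1.875) + f(2.25) + ...].
Sum ≈ 7.814521.

7.814521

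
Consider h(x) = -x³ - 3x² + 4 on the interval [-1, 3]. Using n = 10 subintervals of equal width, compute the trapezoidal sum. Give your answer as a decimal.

Δx = (3 − (-1))/10 = 0.4.
h(-1) = 2, h(-0.6) = 3.136, h(-0.2) = 3.888, h(0.2) = 3.872, h(0.6) = 2.704, h(1) = 0, h(1.4) = -4.624, h(1.8) = -11.552, h(2.2) = -21.168, h(2.6) = -33.856, h(3) = -50.
T_10 = (Δx/2)·[h(x_0) + 2h(x_1) + ... + 2h(x_{9}) + h(x_10)].
Sum = -32.64.

-32.64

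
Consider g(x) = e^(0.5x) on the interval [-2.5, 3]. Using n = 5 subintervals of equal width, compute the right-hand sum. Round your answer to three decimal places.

Δx = (3 − (-2.5))/5 = 1.1.
Right endpoints: -1.4, -0.3, 0.8, 1.9, 3.
g(-1.4) ≈ 0.497, g(-0.3) ≈ 0.861, g(0.8) ≈ 1.492, g(1.9) ≈ 2.586, g(3) ≈ 4.482.
Sum = Δx · [g(-1.4) + g(-0.3) + g(0.8) + g(1.9) + g(3)].
Sum ≈ 10.908.

10.908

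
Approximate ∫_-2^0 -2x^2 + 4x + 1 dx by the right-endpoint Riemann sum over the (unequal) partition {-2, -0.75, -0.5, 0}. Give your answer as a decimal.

-3.78125

Subinterval widths: 1.25, 0.25, 0.5.
Right endpoints: -0.75, -0.5, 0.
f(-0.75) = -3.125, f(-0.5) = -1.5, f(0) = 1.
Sum = Σ Δx_i · f(x_i).
Sum = -3.78125.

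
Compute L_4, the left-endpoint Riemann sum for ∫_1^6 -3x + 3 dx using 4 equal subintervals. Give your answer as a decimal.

-28.125

Δx = (6 − 1)/4 = 1.25.
Left endpoints: 1, 2.25, 3.5, 4.75.
f(1) = 0, f(2.25) = -3.75, f(3.5) = -7.5, f(4.75) = -11.25.
Sum = Δx · [f(1) + f(2.25) + f(3.5) + f(4.75)].
Sum = -28.125.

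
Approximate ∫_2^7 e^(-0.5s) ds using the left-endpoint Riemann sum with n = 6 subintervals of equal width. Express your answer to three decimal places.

Δs = (7 − 2)/6 = 5/6.
Left endpoints: 2, 17/6, 11/3, 4.5, 16/3, 37/6.
f(2) ≈ 0.368, f(17/6) ≈ 0.243, f(11/3) ≈ 0.160, f(4.5) ≈ 0.105, f(16/3) ≈ 0.069, f(37/6) ≈ 0.046.
Sum = Δs · [f(2) + f(17/6) + f(11/3) + ...].
Sum ≈ 0.826.

0.826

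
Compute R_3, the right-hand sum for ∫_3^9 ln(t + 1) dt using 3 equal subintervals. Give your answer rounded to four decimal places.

12.3476

Δt = (9 − 3)/3 = 2.
Right endpoints: 5, 7, 9.
f(5) ≈ 1.7918, f(7) ≈ 2.0794, f(9) ≈ 2.3026.
Sum = Δt · [f(5) + f(7) + f(9)].
Sum ≈ 12.3476.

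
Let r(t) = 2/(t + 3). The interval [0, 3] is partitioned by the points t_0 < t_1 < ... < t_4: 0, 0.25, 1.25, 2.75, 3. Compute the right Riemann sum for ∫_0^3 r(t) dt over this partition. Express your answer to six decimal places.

1.229507

Subinterval widths: 0.25, 1, 1.5, 0.25.
Right endpoints: 0.25, 1.25, 2.75, 3.
r(0.25) = 8/13, r(1.25) = 8/17, r(2.75) = 8/23, r(3) = 1/3.
Sum = Σ Δt_i · r(t_i).
Sum ≈ 1.229507.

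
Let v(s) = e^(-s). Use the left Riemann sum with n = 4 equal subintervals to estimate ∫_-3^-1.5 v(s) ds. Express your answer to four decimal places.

Δs = (-1.5 − (-3))/4 = 0.375.
Left endpoints: -3, -2.625, -2.25, -1.875.
v(-3) ≈ 20.0855, v(-2.625) ≈ 13.8046, v(-2.25) ≈ 9.4877, v(-1.875) ≈ 6.5208.
Sum = Δs · [v(-3) + v(-2.625) + v(-2.25) + v(-1.875)].
Sum ≈ 18.7120.

18.7120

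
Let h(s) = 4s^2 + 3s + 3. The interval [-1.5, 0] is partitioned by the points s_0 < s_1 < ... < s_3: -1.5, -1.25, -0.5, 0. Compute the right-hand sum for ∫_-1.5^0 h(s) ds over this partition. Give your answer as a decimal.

4.75

Subinterval widths: 0.25, 0.75, 0.5.
Right endpoints: -1.25, -0.5, 0.
h(-1.25) = 5.5, h(-0.5) = 2.5, h(0) = 3.
Sum = Σ Δs_i · h(s_i).
Sum = 4.75.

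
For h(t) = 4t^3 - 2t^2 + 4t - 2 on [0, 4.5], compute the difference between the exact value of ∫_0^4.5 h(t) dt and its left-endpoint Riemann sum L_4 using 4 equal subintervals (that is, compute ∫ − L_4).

Exact integral: ∫_0^4.5 h(t) dt = 380.8125.
L_4 = 212.16796875.
Error = 380.8125 − 212.16796875 = 168.64453125.

168.64453125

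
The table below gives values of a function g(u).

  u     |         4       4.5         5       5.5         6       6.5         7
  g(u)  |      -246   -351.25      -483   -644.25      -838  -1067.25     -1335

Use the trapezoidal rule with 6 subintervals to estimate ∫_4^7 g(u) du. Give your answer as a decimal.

-2087.125

Δu = 0.5.
T_6 = (0.5/2)·[(-246) + 2·(-351.25) + 2·(-483) + 2·(-644.25) + 2·(-838) + 2·(-1067.25) + (-1335)] = -2087.125.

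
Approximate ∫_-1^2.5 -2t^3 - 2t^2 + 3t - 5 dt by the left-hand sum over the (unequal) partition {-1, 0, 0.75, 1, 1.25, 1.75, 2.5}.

-31.015625

Subinterval widths: 1, 0.75, 0.25, 0.25, 0.5, 0.75.
Left endpoints: -1, 0, 0.75, 1, 1.25, 1.75.
f(-1) = -8, f(0) = -5, f(0.75) = -4.71875, f(1) = -6, f(1.25) = -8.28125, f(1.75) = -16.59375.
Sum = Σ Δt_i · f(t_i).
Sum = -31.015625.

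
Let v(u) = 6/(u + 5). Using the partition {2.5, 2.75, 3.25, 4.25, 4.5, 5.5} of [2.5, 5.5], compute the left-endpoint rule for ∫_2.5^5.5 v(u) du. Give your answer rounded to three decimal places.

Subinterval widths: 0.25, 0.5, 1, 0.25, 1.
Left endpoints: 2.5, 2.75, 3.25, 4.25, 4.5.
v(2.5) = 0.8, v(2.75) = 24/31, v(3.25) = 8/11, v(4.25) = 24/37, v(4.5) = 12/19.
Sum = Σ Δu_i · v(u_i).
Sum ≈ 2.108.

2.108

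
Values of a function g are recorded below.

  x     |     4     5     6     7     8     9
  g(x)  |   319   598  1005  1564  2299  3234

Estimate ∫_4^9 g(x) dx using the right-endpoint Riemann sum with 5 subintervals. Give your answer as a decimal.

8700

Δx = 1.
Sum = 1·[598 + 1005 + 1564 + 2299 + 3234] = 8700.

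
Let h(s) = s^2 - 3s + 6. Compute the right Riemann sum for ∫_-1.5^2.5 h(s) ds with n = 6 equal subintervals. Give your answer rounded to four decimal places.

21.9630

Δs = (2.5 − (-1.5))/6 = 2/3.
Right endpoints: -5/6, -1/6, 0.5, 7/6, 11/6, 2.5.
h(-5/6) = 331/36, h(-1/6) = 235/36, h(0.5) = 4.75, h(7/6) = 139/36, h(11/6) = 139/36, h(2.5) = 4.75.
Sum = Δs · [h(-5/6) + h(-1/6) + h(0.5) + ...].
Sum ≈ 21.9630.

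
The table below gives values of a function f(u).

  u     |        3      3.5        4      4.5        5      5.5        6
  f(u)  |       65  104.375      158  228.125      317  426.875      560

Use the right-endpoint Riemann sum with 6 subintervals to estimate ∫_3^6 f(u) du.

Δu = 0.5.
Sum = 0.5·[104.375 + 158 + 228.125 + 317 + 426.875 + 560] = 897.1875.

897.1875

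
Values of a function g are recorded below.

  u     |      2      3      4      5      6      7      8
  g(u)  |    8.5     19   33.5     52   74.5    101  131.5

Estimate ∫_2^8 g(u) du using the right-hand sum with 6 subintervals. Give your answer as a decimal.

411.5

Δu = 1.
Sum = 1·[19 + 33.5 + 52 + 74.5 + 101 + 131.5] = 411.5.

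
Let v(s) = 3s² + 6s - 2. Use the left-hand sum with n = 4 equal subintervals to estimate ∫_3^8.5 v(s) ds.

617.93359375

Δs = (8.5 − 3)/4 = 1.375.
Left endpoints: 3, 4.375, 5.75, 7.125.
v(3) = 43, v(4.375) = 81.671875, v(5.75) = 131.6875, v(7.125) = 193.046875.
Sum = Δs · [v(3) + v(4.375) + v(5.75) + v(7.125)].
Sum = 617.93359375.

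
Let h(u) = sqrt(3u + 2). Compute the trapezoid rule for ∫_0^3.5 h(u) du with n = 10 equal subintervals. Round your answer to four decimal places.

9.1859

Δu = (3.5 − 0)/10 = 0.35.
h(0) ≈ 1.4142, h(0.35) ≈ 1.7464, h(0.7) ≈ 2.0248, h(1.05) ≈ 2.2694, h(1.4) ≈ 2.4900, h(1.75) ≈ 2.6926, h(2.1) ≈ 2.8810, h(2.45) ≈ 3.0578, h(2.8) ≈ 3.2249, h(3.15) ≈ 3.3838, h(3.5) ≈ 3.5355.
T_10 = (Δu/2)·[h(u_0) + 2h(u_1) + ... + 2h(u_{9}) + h(u_10)].
Sum ≈ 9.1859.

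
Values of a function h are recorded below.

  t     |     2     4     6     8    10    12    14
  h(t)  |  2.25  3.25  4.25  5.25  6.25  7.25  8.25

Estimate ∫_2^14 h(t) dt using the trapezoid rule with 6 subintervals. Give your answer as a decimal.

Δt = 2.
T_6 = (2/2)·[2.25 + 2·3.25 + 2·4.25 + 2·5.25 + 2·6.25 + 2·7.25 + 8.25] = 63.

63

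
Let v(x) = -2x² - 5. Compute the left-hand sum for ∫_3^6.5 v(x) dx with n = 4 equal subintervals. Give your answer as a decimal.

Δx = (6.5 − 3)/4 = 0.875.
Left endpoints: 3, 3.875, 4.75, 5.625.
v(3) = -23, v(3.875) = -35.03125, v(4.75) = -50.125, v(5.625) = -68.28125.
Sum = Δx · [v(3) + v(3.875) + v(4.75) + v(5.625)].
Sum = -154.3828125.

-154.3828125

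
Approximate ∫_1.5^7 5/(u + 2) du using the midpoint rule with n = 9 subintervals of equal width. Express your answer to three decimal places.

4.717

Δu = (7 − 1.5)/9 = 11/18.
Midpoints: 65/36, 29/12, 109/36, 131/36, 4.25, 175/36, 197/36, 73/12, 241/36.
f(65/36) = 180/137, f(29/12) = 60/53, f(109/36) = 180/181, f(131/36) = 180/203, f(4.25) = 0.8, f(175/36) = 180/247, f(197/36) = 180/269, f(73/12) = 60/97, f(241/36) = 180/313.
Sum = Δu · [f(65/36) + f(29/12) + f(109/36) + ...].
Sum ≈ 4.717.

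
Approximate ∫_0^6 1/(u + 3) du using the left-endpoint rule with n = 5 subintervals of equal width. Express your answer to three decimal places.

1.244

Δu = (6 − 0)/5 = 1.2.
Left endpoints: 0, 1.2, 2.4, 3.6, 4.8.
f(0) = 1/3, f(1.2) = 5/21, f(2.4) = 5/27, f(3.6) = 5/33, f(4.8) = 5/39.
Sum = Δu · [f(0) + f(1.2) + f(2.4) + f(3.6) + f(4.8)].
Sum ≈ 1.244.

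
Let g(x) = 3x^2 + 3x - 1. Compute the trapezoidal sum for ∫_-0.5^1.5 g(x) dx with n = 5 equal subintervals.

4.66

Δx = (1.5 − (-0.5))/5 = 0.4.
g(-0.5) = -1.75, g(-0.1) = -1.27, g(0.3) = 0.17, g(0.7) = 2.57, g(1.1) = 5.93, g(1.5) = 10.25.
T_5 = (Δx/2)·[g(x_0) + 2g(x_1) + ... + 2g(x_{4}) + g(x_5)].
Sum = 4.66.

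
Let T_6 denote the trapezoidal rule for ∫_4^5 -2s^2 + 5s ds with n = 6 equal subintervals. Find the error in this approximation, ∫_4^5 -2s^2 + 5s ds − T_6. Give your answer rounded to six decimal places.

0.009259

Exact integral: ∫_4^5 f(s) ds ≈ -18.16666667.
T_6 ≈ -18.17592593.
Error ≈ -18.16666667 − (-18.17592593) ≈ 0.009259.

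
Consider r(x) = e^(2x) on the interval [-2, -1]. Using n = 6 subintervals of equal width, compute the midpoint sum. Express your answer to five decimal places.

Δx = (-1 − (-2))/6 = 1/6.
Midpoints: -23/12, -1.75, -19/12, -17/12, -1.25, -13/12.
r(-23/12) ≈ 0.02164, r(-1.75) ≈ 0.03020, r(-19/12) ≈ 0.04214, r(-17/12) ≈ 0.05882, r(-1.25) ≈ 0.08208, r(-13/12) ≈ 0.11456.
Sum = Δx · [r(-23/12) + r(-1.75) + r(-19/12) + ...].
Sum ≈ 0.05824.

0.05824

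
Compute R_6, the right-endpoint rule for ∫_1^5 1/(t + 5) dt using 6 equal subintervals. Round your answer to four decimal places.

0.4893

Δt = (5 − 1)/6 = 2/3.
Right endpoints: 5/3, 7/3, 3, 11/3, 13/3, 5.
f(5/3) = 0.15, f(7/3) = 3/22, f(3) = 0.125, f(11/3) = 3/26, f(13/3) = 3/28, f(5) = 0.1.
Sum = Δt · [f(5/3) + f(7/3) + f(3) + ...].
Sum ≈ 0.4893.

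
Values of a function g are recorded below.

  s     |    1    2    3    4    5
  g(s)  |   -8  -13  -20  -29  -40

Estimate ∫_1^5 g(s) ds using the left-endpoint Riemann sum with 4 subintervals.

-70

Δs = 1.
Sum = 1·[(-8) + (-13) + (-20) + (-29)] = -70.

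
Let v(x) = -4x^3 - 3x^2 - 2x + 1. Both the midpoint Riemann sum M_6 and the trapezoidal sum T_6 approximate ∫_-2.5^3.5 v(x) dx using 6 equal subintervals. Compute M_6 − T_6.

M_6 = -165.
T_6 = -178.5.
M_6 − T_6 = 13.5.

13.5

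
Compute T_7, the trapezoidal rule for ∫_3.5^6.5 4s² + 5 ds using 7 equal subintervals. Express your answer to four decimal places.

Δs = (6.5 − 3.5)/7 = 3/7.
f(3.5) = 54, f(55/14) = 3270/49, f(61/14) = 3966/49, f(67/14) = 4734/49, f(73/14) = 5574/49, f(79/14) = 6486/49, f(85/14) = 7470/49, f(6.5) = 174.
T_7 = (Δs/2)·[f(s_0) + 2f(s_1) + ... + 2f(s_{6}) + f(s_7)].
Sum ≈ 324.3673.

324.3673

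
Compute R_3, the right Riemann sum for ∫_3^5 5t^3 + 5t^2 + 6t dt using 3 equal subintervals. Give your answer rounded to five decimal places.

1094.96296

Δt = (5 − 3)/3 = 2/3.
Right endpoints: 11/3, 13/3, 5.
f(11/3) = 9064/27, f(13/3) = 14222/27, f(5) = 780.
Sum = Δt · [f(11/3) + f(13/3) + f(5)].
Sum ≈ 1094.96296.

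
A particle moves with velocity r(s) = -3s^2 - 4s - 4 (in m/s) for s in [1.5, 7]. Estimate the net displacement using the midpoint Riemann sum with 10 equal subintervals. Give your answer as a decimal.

-454.7090625

Δs = (7 − 1.5)/10 = 0.55.
Midpoints: 1.775, 2.325, 2.875, 3.425, 3.975, 4.525, 5.075, 5.625, 6.175, 6.725.
r(1.775) = -20.551875, r(2.325) = -29.516875, r(2.875) = -40.296875, r(3.425) = -52.891875, r(3.975) = -67.301875, r(4.525) = -83.526875, r(5.075) = -101.566875, r(5.625) = -121.421875, r(6.175) = -143.091875, r(6.725) = -166.576875.
Sum = Δs · [r(1.775) + r(2.325) + r(2.875) + ...].
Sum = -454.7090625.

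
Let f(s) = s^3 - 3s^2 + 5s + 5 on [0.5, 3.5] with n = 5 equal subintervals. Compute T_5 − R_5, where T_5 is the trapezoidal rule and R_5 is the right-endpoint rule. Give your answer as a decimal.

T_5 = 40.29.
R_5 = 46.815.
T_5 − R_5 = -6.525.

-6.525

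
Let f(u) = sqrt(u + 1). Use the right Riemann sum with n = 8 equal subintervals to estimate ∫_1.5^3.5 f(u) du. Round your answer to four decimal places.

3.7958

Δu = (3.5 − 1.5)/8 = 0.25.
Right endpoints: 1.75, 2, 2.25, 2.5, 2.75, 3, 3.25, 3.5.
f(1.75) ≈ 1.6583, f(2) ≈ 1.7321, f(2.25) ≈ 1.8028, f(2.5) ≈ 1.8708, f(2.75) ≈ 1.9365, f(3) ≈ 2.0000, f(3.25) ≈ 2.0616, f(3.5) ≈ 2.1213.
Sum = Δu · [f(1.75) + f(2) + f(2.25) + ...].
Sum ≈ 3.7958.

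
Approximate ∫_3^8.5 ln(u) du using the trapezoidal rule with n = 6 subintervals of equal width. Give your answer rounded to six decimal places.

9.379690

Δu = (8.5 − 3)/6 = 11/12.
f(3) ≈ 1.098612, f(47/12) ≈ 1.365241, f(29/6) ≈ 1.575536, f(5.75) ≈ 1.749200, f(20/3) ≈ 1.897120, f(91/12) ≈ 2.025953, f(8.5) ≈ 2.140066.
T_6 = (Δu/2)·[f(u_0) + 2f(u_1) + ... + 2f(u_{5}) + f(u_6)].
Sum ≈ 9.379690.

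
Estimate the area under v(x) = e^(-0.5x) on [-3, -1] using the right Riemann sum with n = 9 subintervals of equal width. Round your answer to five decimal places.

5.35699

Δx = (-1 − (-3))/9 = 2/9.
Right endpoints: -25/9, -23/9, -7/3, -19/9, -17/9, -5/3, -13/9, -11/9, -1.
v(-25/9) ≈ 4.01039, v(-23/9) ≈ 3.58866, v(-7/3) ≈ 3.21127, v(-19/9) ≈ 2.87357, v(-17/9) ≈ 2.57138, v(-5/3) ≈ 2.30098, v(-13/9) ≈ 2.05900, v(-11/9) ≈ 1.84248, v(-1) ≈ 1.64872.
Sum = Δx · [v(-25/9) + v(-23/9) + v(-7/3) + ...].
Sum ≈ 5.35699.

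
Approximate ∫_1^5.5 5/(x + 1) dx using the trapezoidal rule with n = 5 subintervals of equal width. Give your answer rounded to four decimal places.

Δx = (5.5 − 1)/5 = 0.9.
f(1) = 2.5, f(1.9) = 50/29, f(2.8) = 25/19, f(3.7) = 50/47, f(4.6) = 25/28, f(5.5) = 10/13.
T_5 = (Δx/2)·[f(x_0) + 2f(x_1) + ... + 2f(x_{4}) + f(x_5)].
Sum ≈ 5.9681.

5.9681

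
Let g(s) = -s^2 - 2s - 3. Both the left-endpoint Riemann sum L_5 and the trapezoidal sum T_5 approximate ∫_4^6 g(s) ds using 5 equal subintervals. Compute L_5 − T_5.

4.8

L_5 = -71.92.
T_5 = -76.72.
L_5 − T_5 = 4.8.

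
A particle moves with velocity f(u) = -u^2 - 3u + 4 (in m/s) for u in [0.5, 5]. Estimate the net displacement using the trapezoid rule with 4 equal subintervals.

-61.69921875

Δu = (5 − 0.5)/4 = 1.125.
f(0.5) = 2.25, f(1.625) = -3.515625, f(2.75) = -11.8125, f(3.875) = -22.640625, f(5) = -36.
T_4 = (Δu/2)·[f(u_0) + 2f(u_1) + 2f(u_2) + 2f(u_3) + f(u_4)].
Sum = -61.69921875.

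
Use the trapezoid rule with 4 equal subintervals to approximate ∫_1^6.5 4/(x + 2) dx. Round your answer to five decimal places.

Δx = (6.5 − 1)/4 = 1.375.
f(1) = 4/3, f(2.375) = 32/35, f(3.75) = 16/23, f(5.125) = 32/57, f(6.5) = 8/17.
T_4 = (Δx/2)·[f(x_0) + 2f(x_1) + 2f(x_2) + 2f(x_3) + f(x_4)].
Sum ≈ 4.22579.

4.22579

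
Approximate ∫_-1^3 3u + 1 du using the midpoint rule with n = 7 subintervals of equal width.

Δu = (3 − (-1))/7 = 4/7.
Midpoints: -5/7, -1/7, 3/7, 1, 11/7, 15/7, 19/7.
f(-5/7) = -8/7, f(-1/7) = 4/7, f(3/7) = 16/7, f(1) = 4, f(11/7) = 40/7, f(15/7) = 52/7, f(19/7) = 64/7.
Sum = Δu · [f(-5/7) + f(-1/7) + f(3/7) + ...].
Sum = 16.

16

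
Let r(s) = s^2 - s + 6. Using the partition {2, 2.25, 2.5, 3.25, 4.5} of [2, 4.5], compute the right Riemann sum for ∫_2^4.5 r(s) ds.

Subinterval widths: 0.25, 0.25, 0.75, 1.25.
Right endpoints: 2.25, 2.5, 3.25, 4.5.
r(2.25) = 8.8125, r(2.5) = 9.75, r(3.25) = 13.3125, r(4.5) = 21.75.
Sum = Σ Δs_i · r(s_i).
Sum = 41.8125.

41.8125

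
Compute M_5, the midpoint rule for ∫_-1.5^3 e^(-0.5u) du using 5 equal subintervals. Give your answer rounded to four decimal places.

3.7560

Δu = (3 − (-1.5))/5 = 0.9.
Midpoints: -1.05, -0.15, 0.75, 1.65, 2.55.
f(-1.05) ≈ 1.6905, f(-0.15) ≈ 1.0779, f(0.75) ≈ 0.6873, f(1.65) ≈ 0.4382, f(2.55) ≈ 0.2794.
Sum = Δu · [f(-1.05) + f(-0.15) + f(0.75) + f(1.65) + f(2.55)].
Sum ≈ 3.7560.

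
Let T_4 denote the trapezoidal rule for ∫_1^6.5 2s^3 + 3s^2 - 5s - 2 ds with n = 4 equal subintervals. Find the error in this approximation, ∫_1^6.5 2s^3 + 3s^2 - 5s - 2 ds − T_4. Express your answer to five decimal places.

-44.19336

Exact integral: ∫_1^6.5 f(s) ds = 1051.53125.
T_4 ≈ 1095.7246094.
Error ≈ 1051.53125 − 1095.7246094 ≈ -44.19336.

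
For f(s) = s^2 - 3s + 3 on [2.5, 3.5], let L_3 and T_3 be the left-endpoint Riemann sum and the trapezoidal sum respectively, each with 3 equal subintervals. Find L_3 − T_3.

-0.5

L_3 ≈ 2.60185.
T_3 ≈ 3.10185.
L_3 − T_3 = -0.5.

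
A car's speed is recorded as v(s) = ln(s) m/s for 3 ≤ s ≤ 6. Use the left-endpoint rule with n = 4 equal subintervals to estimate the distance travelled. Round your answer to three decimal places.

Δs = (6 − 3)/4 = 0.75.
Left endpoints: 3, 3.75, 4.5, 5.25.
v(3) ≈ 1.099, v(3.75) ≈ 1.322, v(4.5) ≈ 1.504, v(5.25) ≈ 1.658.
Sum = Δs · [v(3) + v(3.75) + v(4.5) + v(5.25)].
Sum ≈ 4.187.

4.187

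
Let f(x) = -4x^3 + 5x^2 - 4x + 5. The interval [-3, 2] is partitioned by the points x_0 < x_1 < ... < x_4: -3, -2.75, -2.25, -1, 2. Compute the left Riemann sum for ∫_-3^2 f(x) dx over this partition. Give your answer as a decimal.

Subinterval widths: 0.25, 0.5, 1.25, 3.
Left endpoints: -3, -2.75, -2.25, -1.
f(-3) = 170, f(-2.75) = 137, f(-2.25) = 84.875, f(-1) = 18.
Sum = Σ Δx_i · f(x_i).
Sum = 271.09375.

271.09375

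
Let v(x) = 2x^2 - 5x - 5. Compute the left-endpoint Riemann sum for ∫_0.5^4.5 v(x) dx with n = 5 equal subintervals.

-16.48

Δx = (4.5 − 0.5)/5 = 0.8.
Left endpoints: 0.5, 1.3, 2.1, 2.9, 3.7.
v(0.5) = -7, v(1.3) = -8.12, v(2.1) = -6.68, v(2.9) = -2.68, v(3.7) = 3.88.
Sum = Δx · [v(0.5) + v(1.3) + v(2.1) + v(2.9) + v(3.7)].
Sum = -16.48.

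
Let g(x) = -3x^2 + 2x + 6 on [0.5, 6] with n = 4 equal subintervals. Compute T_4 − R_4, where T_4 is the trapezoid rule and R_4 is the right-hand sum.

T_4 = -152.32421875.
R_4 = -218.49609375.
T_4 − R_4 = 66.171875.

66.171875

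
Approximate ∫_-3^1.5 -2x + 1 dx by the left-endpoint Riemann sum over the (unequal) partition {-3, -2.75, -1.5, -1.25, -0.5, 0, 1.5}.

Subinterval widths: 0.25, 1.25, 0.25, 0.75, 0.5, 1.5.
Left endpoints: -3, -2.75, -1.5, -1.25, -0.5, 0.
f(-3) = 7, f(-2.75) = 6.5, f(-1.5) = 4, f(-1.25) = 3.5, f(-0.5) = 2, f(0) = 1.
Sum = Σ Δx_i · f(x_i).
Sum = 16.

16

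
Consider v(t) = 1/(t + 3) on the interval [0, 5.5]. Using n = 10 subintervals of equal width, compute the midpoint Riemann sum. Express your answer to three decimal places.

1.040

Δt = (5.5 − 0)/10 = 0.55.
Midpoints: 0.275, 0.825, 1.375, 1.925, 2.475, 3.025, 3.575, 4.125, 4.675, 5.225.
v(0.275) = 40/131, v(0.825) = 40/153, v(1.375) = 8/35, v(1.925) = 40/197, v(2.475) = 40/219, v(3.025) = 40/241, v(3.575) = 40/263, v(4.125) = 8/57, v(4.675) = 40/307, v(5.225) = 40/329.
Sum = Δt · [v(0.275) + v(0.825) + v(1.375) + ...].
Sum ≈ 1.040.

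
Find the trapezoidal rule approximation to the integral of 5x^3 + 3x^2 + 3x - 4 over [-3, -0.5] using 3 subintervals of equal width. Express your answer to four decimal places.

Δx = (-0.5 − (-3))/3 = 5/6.
f(-3) = -121, f(-13/6) = -10211/216, f(-4/3) = -392/27, f(-0.5) = -5.375.
T_3 = (Δx/2)·[f(x_0) + 2f(x_1) + 2f(x_2) + f(x_3)].
Sum ≈ -104.1493.

-104.1493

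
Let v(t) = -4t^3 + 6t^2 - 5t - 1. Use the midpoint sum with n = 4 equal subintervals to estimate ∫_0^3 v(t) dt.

-50.8125

Δt = (3 − 0)/4 = 0.75.
Midpoints: 0.375, 1.125, 1.875, 2.625.
v(0.375) = -2.2421875, v(1.125) = -4.7265625, v(1.875) = -15.6484375, v(2.625) = -45.1328125.
Sum = Δt · [v(0.375) + v(1.125) + v(1.875) + v(2.625)].
Sum = -50.8125.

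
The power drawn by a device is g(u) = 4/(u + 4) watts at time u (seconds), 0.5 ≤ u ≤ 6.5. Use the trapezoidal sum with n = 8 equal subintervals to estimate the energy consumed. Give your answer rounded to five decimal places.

3.39673

Δu = (6.5 − 0.5)/8 = 0.75.
g(0.5) = 8/9, g(1.25) = 16/21, g(2) = 2/3, g(2.75) = 16/27, g(3.5) = 8/15, g(4.25) = 16/33, g(5) = 4/9, g(5.75) = 16/39, g(6.5) = 8/21.
T_8 = (Δu/2)·[g(u_0) + 2g(u_1) + ... + 2g(u_{7}) + g(u_8)].
Sum ≈ 3.39673.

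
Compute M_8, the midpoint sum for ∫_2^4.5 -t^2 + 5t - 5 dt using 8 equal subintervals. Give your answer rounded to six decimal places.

Δt = (4.5 − 2)/8 = 0.3125.
Midpoints: 2.15625, 2.46875, 2.78125, 3.09375, 3.40625, 3.71875, 4.03125, 4.34375.
f(2.15625) = 1159/1024, f(2.46875) = 1279/1024, f(2.78125) = 1199/1024, f(3.09375) = 919/1024, f(3.40625) = 439/1024, f(3.71875) = -241/1024, f(4.03125) = -1121/1024, f(4.34375) = -2201/1024.
Sum = Δt · [f(2.15625) + f(2.46875) + f(2.78125) + ...].
Sum ≈ 0.437012.

0.437012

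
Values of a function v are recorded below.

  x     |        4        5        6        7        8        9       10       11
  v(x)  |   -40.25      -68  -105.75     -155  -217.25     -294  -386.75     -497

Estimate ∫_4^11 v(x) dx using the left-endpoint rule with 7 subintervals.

-1267

Δx = 1.
Sum = 1·[(-40.25) + (-68) + (-105.75) + (-155) + (-217.25) + (-294) + (-386.75)] = -1267.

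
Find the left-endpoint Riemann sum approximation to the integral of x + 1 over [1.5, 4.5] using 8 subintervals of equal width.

11.4375

Δx = (4.5 − 1.5)/8 = 0.375.
Left endpoints: 1.5, 1.875, 2.25, 2.625, 3, 3.375, 3.75, 4.125.
f(1.5) = 2.5, f(1.875) = 2.875, f(2.25) = 3.25, f(2.625) = 3.625, f(3) = 4, f(3.375) = 4.375, f(3.75) = 4.75, f(4.125) = 5.125.
Sum = Δx · [f(1.5) + f(1.875) + f(2.25) + ...].
Sum = 11.4375.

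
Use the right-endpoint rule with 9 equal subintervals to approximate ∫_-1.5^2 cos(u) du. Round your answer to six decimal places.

Δu = (2 − (-1.5))/9 = 7/18.
Right endpoints: -10/9, -13/18, -1/3, 1/18, 4/9, 5/6, 11/9, 29/18, 2.
f(-10/9) ≈ 0.443666, f(-13/18) ≈ 0.750339, f(-1/3) ≈ 0.944957, f(1/18) ≈ 0.998457, f(4/9) ≈ 0.902850, f(5/6) ≈ 0.672412, f(11/9) ≈ 0.341558, f(29/18) ≈ -0.040304, f(2) ≈ -0.416147.
Sum = Δu · [f(-10/9) + f(-13/18) + f(-1/3) + ...].
Sum ≈ 1.788029.

1.788029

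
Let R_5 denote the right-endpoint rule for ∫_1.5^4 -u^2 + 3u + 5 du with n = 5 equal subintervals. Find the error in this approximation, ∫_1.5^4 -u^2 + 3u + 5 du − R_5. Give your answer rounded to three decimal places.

Exact integral: ∫_1.5^4 f(u) du ≈ 12.91667.
R_5 = 11.25.
Error ≈ 12.91667 − 11.25 ≈ 1.667.

1.667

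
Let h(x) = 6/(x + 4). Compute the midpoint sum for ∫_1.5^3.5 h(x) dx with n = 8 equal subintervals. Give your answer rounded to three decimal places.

1.861

Δx = (3.5 − 1.5)/8 = 0.25.
Midpoints: 1.625, 1.875, 2.125, 2.375, 2.625, 2.875, 3.125, 3.375.
h(1.625) = 16/15, h(1.875) = 48/47, h(2.125) = 48/49, h(2.375) = 16/17, h(2.625) = 48/53, h(2.875) = 48/55, h(3.125) = 16/19, h(3.375) = 48/59.
Sum = Δx · [h(1.625) + h(1.875) + h(2.125) + ...].
Sum ≈ 1.861.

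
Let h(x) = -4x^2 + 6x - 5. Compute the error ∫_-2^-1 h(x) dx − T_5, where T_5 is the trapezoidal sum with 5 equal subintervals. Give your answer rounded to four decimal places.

Exact integral: ∫_-2^-1 h(x) dx ≈ -23.333333.
T_5 = -23.36.
Error ≈ -23.333333 − (-23.36) ≈ 0.0267.

0.0267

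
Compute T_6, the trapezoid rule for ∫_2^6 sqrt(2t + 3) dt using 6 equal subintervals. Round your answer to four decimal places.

13.1871

Δt = (6 − 2)/6 = 2/3.
f(2) ≈ 2.6458, f(8/3) ≈ 2.8868, f(10/3) ≈ 3.1091, f(4) ≈ 3.3166, f(14/3) ≈ 3.5119, f(16/3) ≈ 3.6968, f(6) ≈ 3.8730.
T_6 = (Δt/2)·[f(t_0) + 2f(t_1) + ... + 2f(t_{5}) + f(t_6)].
Sum ≈ 13.1871.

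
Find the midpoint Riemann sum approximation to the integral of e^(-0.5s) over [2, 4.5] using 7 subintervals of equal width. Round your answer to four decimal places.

0.5243

Δs = (4.5 − 2)/7 = 5/14.
Midpoints: 61/28, 71/28, 81/28, 3.25, 101/28, 111/28, 121/28.
f(61/28) ≈ 0.3365, f(71/28) ≈ 0.2814, f(81/28) ≈ 0.2354, f(3.25) ≈ 0.1969, f(101/28) ≈ 0.1647, f(111/28) ≈ 0.1378, f(121/28) ≈ 0.1152.
Sum = Δs · [f(61/28) + f(71/28) + f(81/28) + ...].
Sum ≈ 0.5243.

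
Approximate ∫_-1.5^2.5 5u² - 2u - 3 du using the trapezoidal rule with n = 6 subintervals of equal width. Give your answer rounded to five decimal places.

17.14815

Δu = (2.5 − (-1.5))/6 = 2/3.
f(-1.5) = 11.25, f(-5/6) = 77/36, f(-1/6) = -91/36, f(0.5) = -2.75, f(7/6) = 53/36, f(11/6) = 365/36, f(2.5) = 23.25.
T_6 = (Δu/2)·[f(u_0) + 2f(u_1) + ... + 2f(u_{5}) + f(u_6)].
Sum ≈ 17.14815.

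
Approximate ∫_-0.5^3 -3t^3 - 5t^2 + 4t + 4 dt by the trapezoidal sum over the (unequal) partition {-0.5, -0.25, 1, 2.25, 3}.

-85.54296875

Subinterval widths: 0.25, 1.25, 1.25, 0.75.
f(-0.5) = 1.125, f(-0.25) = 2.734375, f(1) = 0, f(2.25) = -46.484375, f(3) = -110.
On each subinterval the trapezoid contributes (Δt_i/2)·[f(t_{i-1}) + f(t_i)].
Sum = -85.54296875.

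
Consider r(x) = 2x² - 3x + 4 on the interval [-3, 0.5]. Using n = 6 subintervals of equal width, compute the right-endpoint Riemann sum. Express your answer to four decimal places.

Δx = (0.5 − (-3))/6 = 7/12.
Right endpoints: -29/12, -11/6, -1.25, -2/3, -1/12, 0.5.
r(-29/12) = 1651/72, r(-11/6) = 146/9, r(-1.25) = 10.875, r(-2/3) = 62/9, r(-1/12) = 307/72, r(0.5) = 3.
Sum = Δx · [r(-29/12) + r(-11/6) + r(-1.25) + ...].
Sum ≈ 37.4387.

37.4387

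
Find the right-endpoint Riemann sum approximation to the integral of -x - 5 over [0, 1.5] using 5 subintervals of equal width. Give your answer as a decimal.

-8.85

Δx = (1.5 − 0)/5 = 0.3.
Right endpoints: 0.3, 0.6, 0.9, 1.2, 1.5.
f(0.3) = -5.3, f(0.6) = -5.6, f(0.9) = -5.9, f(1.2) = -6.2, f(1.5) = -6.5.
Sum = Δx · [f(0.3) + f(0.6) + f(0.9) + f(1.2) + f(1.5)].
Sum = -8.85.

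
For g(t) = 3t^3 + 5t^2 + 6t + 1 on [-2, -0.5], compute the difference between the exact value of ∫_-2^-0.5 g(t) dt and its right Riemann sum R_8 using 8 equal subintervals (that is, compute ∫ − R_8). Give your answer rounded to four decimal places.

-1.2458

Exact integral: ∫_-2^-0.5 g(t) dt = -8.578125.
R_8 ≈ -7.332275.
Error ≈ -8.578125 − (-7.332275) ≈ -1.2458.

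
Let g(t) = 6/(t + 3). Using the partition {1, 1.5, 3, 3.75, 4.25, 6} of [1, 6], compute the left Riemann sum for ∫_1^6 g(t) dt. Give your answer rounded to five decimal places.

Subinterval widths: 0.5, 1.5, 0.75, 0.5, 1.75.
Left endpoints: 1, 1.5, 3, 3.75, 4.25.
g(1) = 1.5, g(1.5) = 4/3, g(3) = 1, g(3.75) = 8/9, g(4.25) = 24/29.
Sum = Σ Δt_i · g(t_i).
Sum ≈ 5.39272.

5.39272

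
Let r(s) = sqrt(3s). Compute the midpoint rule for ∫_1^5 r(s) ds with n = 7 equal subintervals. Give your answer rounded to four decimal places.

11.7617

Δs = (5 − 1)/7 = 4/7.
Midpoints: 9/7, 13/7, 17/7, 3, 25/7, 29/7, 33/7.
r(9/7) ≈ 1.9640, r(13/7) ≈ 2.3604, r(17/7) ≈ 2.6992, r(3) ≈ 3.0000, r(25/7) ≈ 3.2733, r(29/7) ≈ 3.5254, r(33/7) ≈ 3.7607.
Sum = Δs · [r(9/7) + r(13/7) + r(17/7) + ...].
Sum ≈ 11.7617.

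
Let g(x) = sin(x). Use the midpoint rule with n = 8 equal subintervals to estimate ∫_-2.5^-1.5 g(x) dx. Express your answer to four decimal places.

-0.8724

Δx = (-1.5 − (-2.5))/8 = 0.125.
Midpoints: -2.4375, -2.3125, -2.1875, -2.0625, -1.9375, -1.8125, -1.6875, -1.5625.
g(-2.4375) ≈ -0.6473, g(-2.3125) ≈ -0.7373, g(-2.1875) ≈ -0.8158, g(-2.0625) ≈ -0.8815, g(-1.9375) ≈ -0.9335, g(-1.8125) ≈ -0.9709, g(-1.6875) ≈ -0.9932, g(-1.5625) ≈ -1.0000.
Sum = Δx · [g(-2.4375) + g(-2.3125) + g(-2.1875) + ...].
Sum ≈ -0.8724.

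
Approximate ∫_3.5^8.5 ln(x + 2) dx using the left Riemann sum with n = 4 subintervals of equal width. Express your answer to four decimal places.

Δx = (8.5 − 3.5)/4 = 1.25.
Left endpoints: 3.5, 4.75, 6, 7.25.
f(3.5) ≈ 1.7047, f(4.75) ≈ 1.9095, f(6) ≈ 2.0794, f(7.25) ≈ 2.2246.
Sum = Δx · [f(3.5) + f(4.75) + f(6) + f(7.25)].
Sum ≈ 9.8979.

9.8979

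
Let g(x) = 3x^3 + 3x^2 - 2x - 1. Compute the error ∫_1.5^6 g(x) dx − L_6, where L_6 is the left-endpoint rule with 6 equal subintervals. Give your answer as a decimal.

Exact integral: ∫_1.5^6 g(x) dx = 1142.578125.
L_6 = 884.28515625.
Error = 1142.578125 − 884.28515625 = 258.29296875.

258.29296875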